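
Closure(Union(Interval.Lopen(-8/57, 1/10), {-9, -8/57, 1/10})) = Union({-9}, Interval(-8/57, 1/10))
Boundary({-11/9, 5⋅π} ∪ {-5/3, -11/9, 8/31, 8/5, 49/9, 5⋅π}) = {-5/3, -11/9, 8/31, 8/5, 49/9, 5⋅π}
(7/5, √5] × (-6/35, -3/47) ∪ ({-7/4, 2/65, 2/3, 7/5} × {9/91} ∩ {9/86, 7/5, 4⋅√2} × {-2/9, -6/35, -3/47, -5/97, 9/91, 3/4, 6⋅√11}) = ({7/5} × {9/91}) ∪ ((7/5, √5] × (-6/35, -3/47))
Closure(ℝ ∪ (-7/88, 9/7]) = (-∞, ∞)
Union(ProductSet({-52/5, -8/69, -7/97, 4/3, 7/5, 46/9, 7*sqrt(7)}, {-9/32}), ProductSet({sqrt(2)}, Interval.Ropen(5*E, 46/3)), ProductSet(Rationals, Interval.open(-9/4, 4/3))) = Union(ProductSet({sqrt(2)}, Interval.Ropen(5*E, 46/3)), ProductSet({-52/5, -8/69, -7/97, 4/3, 7/5, 46/9, 7*sqrt(7)}, {-9/32}), ProductSet(Rationals, Interval.open(-9/4, 4/3)))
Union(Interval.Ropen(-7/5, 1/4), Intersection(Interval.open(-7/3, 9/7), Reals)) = Interval.open(-7/3, 9/7)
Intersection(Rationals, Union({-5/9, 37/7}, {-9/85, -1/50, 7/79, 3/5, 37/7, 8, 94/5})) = {-5/9, -9/85, -1/50, 7/79, 3/5, 37/7, 8, 94/5}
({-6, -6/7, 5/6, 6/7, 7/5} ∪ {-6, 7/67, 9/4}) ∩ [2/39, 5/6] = {7/67, 5/6}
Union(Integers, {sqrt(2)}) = Union({sqrt(2)}, Integers)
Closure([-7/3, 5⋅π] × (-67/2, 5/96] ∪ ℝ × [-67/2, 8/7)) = ℝ × [-67/2, 8/7]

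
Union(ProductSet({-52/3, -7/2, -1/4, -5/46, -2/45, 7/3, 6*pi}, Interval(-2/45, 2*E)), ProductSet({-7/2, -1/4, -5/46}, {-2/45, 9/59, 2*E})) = ProductSet({-52/3, -7/2, -1/4, -5/46, -2/45, 7/3, 6*pi}, Interval(-2/45, 2*E))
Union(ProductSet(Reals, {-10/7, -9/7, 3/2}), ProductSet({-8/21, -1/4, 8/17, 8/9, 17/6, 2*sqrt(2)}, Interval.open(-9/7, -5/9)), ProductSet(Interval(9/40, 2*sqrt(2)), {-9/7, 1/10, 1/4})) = Union(ProductSet({-8/21, -1/4, 8/17, 8/9, 17/6, 2*sqrt(2)}, Interval.open(-9/7, -5/9)), ProductSet(Interval(9/40, 2*sqrt(2)), {-9/7, 1/10, 1/4}), ProductSet(Reals, {-10/7, -9/7, 3/2}))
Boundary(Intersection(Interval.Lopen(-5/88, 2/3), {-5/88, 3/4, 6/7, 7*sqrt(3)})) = EmptySet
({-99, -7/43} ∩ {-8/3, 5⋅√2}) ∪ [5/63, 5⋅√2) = [5/63, 5⋅√2)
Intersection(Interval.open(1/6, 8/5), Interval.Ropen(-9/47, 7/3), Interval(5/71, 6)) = Interval.open(1/6, 8/5)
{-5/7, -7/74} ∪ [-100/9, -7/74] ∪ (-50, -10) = (-50, -7/74]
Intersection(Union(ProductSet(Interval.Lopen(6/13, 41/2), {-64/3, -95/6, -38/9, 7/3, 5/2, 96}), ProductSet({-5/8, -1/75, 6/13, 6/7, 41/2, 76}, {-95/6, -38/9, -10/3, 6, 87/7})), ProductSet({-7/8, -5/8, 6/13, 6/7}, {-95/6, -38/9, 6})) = ProductSet({-5/8, 6/13, 6/7}, {-95/6, -38/9, 6})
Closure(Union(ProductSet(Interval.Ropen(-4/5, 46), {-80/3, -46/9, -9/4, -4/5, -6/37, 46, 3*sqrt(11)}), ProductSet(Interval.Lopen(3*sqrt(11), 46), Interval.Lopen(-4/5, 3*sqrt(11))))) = Union(ProductSet({46, 3*sqrt(11)}, Interval(-4/5, 3*sqrt(11))), ProductSet(Interval(-4/5, 46), {-80/3, -46/9, -9/4, -4/5, -6/37, 46, 3*sqrt(11)}), ProductSet(Interval.Lopen(3*sqrt(11), 46), Interval.Lopen(-4/5, 3*sqrt(11))))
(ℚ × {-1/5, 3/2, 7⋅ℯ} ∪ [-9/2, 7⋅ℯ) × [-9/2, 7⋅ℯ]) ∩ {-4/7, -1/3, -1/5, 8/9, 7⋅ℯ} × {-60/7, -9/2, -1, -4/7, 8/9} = {-4/7, -1/3, -1/5, 8/9} × {-9/2, -1, -4/7, 8/9}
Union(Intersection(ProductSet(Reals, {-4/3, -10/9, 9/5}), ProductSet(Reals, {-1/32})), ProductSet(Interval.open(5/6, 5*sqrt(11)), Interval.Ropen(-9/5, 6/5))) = ProductSet(Interval.open(5/6, 5*sqrt(11)), Interval.Ropen(-9/5, 6/5))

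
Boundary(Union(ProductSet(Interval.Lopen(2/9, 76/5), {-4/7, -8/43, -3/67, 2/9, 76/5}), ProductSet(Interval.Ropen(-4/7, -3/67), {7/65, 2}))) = Union(ProductSet(Interval(-4/7, -3/67), {7/65, 2}), ProductSet(Interval(2/9, 76/5), {-4/7, -8/43, -3/67, 2/9, 76/5}))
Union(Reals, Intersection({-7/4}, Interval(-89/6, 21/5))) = Reals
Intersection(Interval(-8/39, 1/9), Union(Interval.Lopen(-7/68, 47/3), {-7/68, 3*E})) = Interval(-7/68, 1/9)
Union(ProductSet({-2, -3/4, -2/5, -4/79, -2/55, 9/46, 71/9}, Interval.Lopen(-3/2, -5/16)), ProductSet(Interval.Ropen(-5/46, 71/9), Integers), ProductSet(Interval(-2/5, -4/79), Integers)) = Union(ProductSet({-2, -3/4, -2/5, -4/79, -2/55, 9/46, 71/9}, Interval.Lopen(-3/2, -5/16)), ProductSet(Interval.Ropen(-2/5, 71/9), Integers))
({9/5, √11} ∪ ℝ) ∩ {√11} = {√11}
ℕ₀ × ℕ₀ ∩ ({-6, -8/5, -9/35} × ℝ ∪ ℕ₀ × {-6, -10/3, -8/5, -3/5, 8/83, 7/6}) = ∅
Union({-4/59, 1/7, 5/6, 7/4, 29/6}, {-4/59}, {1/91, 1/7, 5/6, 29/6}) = {-4/59, 1/91, 1/7, 5/6, 7/4, 29/6}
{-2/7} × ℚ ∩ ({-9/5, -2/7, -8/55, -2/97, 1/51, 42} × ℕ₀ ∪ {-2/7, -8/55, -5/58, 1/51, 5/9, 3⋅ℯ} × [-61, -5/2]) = {-2/7} × (ℕ₀ ∪ (ℚ ∩ [-61, -5/2]))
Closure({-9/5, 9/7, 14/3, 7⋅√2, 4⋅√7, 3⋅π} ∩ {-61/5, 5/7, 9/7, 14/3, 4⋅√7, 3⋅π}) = {9/7, 14/3, 4⋅√7, 3⋅π}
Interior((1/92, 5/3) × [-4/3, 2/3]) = (1/92, 5/3) × (-4/3, 2/3)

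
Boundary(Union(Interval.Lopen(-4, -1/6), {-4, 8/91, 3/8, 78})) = {-4, -1/6, 8/91, 3/8, 78}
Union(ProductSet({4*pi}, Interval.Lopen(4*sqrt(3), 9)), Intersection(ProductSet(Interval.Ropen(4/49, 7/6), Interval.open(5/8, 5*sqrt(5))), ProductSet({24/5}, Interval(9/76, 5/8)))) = ProductSet({4*pi}, Interval.Lopen(4*sqrt(3), 9))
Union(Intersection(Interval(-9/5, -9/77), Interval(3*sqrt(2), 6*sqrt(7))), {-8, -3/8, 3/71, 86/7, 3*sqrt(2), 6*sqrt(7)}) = {-8, -3/8, 3/71, 86/7, 3*sqrt(2), 6*sqrt(7)}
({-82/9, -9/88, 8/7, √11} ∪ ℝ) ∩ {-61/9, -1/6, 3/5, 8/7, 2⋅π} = {-61/9, -1/6, 3/5, 8/7, 2⋅π}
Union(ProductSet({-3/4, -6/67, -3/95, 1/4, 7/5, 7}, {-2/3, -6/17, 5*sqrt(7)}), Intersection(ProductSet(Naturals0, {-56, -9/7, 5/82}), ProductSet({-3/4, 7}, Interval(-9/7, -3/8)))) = Union(ProductSet({7}, {-9/7}), ProductSet({-3/4, -6/67, -3/95, 1/4, 7/5, 7}, {-2/3, -6/17, 5*sqrt(7)}))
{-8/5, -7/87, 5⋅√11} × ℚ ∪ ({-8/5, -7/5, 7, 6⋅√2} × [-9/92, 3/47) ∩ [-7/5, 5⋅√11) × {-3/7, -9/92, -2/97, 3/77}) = ({-8/5, -7/87, 5⋅√11} × ℚ) ∪ ({-7/5, 7, 6⋅√2} × {-9/92, -2/97, 3/77})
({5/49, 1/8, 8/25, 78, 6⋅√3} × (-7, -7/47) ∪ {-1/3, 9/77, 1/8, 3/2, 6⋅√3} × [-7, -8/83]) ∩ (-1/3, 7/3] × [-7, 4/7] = ({5/49, 1/8, 8/25} × (-7, -7/47)) ∪ ({9/77, 1/8, 3/2} × [-7, -8/83])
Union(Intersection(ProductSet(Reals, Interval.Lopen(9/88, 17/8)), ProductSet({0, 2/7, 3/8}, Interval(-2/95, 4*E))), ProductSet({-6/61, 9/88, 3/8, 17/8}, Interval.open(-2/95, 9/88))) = Union(ProductSet({0, 2/7, 3/8}, Interval.Lopen(9/88, 17/8)), ProductSet({-6/61, 9/88, 3/8, 17/8}, Interval.open(-2/95, 9/88)))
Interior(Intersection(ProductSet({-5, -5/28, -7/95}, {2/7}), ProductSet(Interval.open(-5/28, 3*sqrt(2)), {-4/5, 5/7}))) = EmptySet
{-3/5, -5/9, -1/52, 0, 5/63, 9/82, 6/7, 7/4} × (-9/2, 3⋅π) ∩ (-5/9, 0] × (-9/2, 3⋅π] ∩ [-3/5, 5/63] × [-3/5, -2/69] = {-1/52, 0} × [-3/5, -2/69]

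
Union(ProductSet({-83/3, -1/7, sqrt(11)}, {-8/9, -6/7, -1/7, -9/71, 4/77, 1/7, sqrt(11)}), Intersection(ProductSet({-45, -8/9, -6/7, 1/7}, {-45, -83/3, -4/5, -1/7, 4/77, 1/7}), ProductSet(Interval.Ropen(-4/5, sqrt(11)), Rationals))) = Union(ProductSet({1/7}, {-45, -83/3, -4/5, -1/7, 4/77, 1/7}), ProductSet({-83/3, -1/7, sqrt(11)}, {-8/9, -6/7, -1/7, -9/71, 4/77, 1/7, sqrt(11)}))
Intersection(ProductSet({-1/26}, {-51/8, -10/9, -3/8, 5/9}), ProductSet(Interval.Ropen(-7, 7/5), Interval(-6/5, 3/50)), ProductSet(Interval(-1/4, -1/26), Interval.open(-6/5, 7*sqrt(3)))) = ProductSet({-1/26}, {-10/9, -3/8})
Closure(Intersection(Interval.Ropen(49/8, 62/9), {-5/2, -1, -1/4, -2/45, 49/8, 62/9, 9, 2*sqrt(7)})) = {49/8}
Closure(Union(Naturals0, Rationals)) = Reals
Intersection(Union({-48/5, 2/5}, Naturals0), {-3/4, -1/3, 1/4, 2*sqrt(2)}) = EmptySet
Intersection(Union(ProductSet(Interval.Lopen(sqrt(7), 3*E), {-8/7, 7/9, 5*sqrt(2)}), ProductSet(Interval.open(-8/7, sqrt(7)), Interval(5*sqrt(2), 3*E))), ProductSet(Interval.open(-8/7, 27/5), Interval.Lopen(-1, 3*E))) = Union(ProductSet(Interval.open(-8/7, sqrt(7)), Interval(5*sqrt(2), 3*E)), ProductSet(Interval.open(sqrt(7), 27/5), {7/9, 5*sqrt(2)}))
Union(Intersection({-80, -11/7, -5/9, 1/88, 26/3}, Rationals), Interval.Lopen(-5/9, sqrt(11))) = Union({-80, -11/7, 26/3}, Interval(-5/9, sqrt(11)))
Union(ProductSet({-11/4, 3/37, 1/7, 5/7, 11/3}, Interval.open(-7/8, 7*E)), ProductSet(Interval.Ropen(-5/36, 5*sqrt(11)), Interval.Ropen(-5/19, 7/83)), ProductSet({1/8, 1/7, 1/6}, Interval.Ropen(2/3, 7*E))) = Union(ProductSet({1/8, 1/7, 1/6}, Interval.Ropen(2/3, 7*E)), ProductSet({-11/4, 3/37, 1/7, 5/7, 11/3}, Interval.open(-7/8, 7*E)), ProductSet(Interval.Ropen(-5/36, 5*sqrt(11)), Interval.Ropen(-5/19, 7/83)))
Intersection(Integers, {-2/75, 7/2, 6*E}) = EmptySet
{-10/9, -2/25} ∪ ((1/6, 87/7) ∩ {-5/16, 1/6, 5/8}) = {-10/9, -2/25, 5/8}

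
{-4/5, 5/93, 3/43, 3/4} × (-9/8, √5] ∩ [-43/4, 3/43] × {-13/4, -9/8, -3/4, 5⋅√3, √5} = {-4/5, 5/93, 3/43} × {-3/4, √5}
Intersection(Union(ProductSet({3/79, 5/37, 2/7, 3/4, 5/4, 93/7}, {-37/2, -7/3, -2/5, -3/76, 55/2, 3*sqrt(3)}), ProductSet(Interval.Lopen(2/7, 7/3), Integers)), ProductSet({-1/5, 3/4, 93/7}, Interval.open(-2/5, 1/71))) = Union(ProductSet({3/4}, Range(0, 1, 1)), ProductSet({3/4, 93/7}, {-3/76}))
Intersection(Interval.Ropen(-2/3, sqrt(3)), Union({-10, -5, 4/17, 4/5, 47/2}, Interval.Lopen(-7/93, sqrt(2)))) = Interval.Lopen(-7/93, sqrt(2))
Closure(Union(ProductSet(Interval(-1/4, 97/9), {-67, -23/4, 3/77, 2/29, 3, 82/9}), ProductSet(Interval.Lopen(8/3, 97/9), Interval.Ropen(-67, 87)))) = Union(ProductSet({8/3, 97/9}, Interval(-67, 87)), ProductSet(Interval(-1/4, 97/9), {-67, -23/4, 3/77, 2/29, 3, 82/9}), ProductSet(Interval(8/3, 97/9), {-67, 87}), ProductSet(Interval.Lopen(8/3, 97/9), Interval.Ropen(-67, 87)))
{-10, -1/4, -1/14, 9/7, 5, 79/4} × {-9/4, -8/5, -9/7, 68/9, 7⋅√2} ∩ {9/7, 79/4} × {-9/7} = {9/7, 79/4} × {-9/7}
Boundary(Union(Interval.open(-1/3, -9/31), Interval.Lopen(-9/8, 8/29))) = {-9/8, 8/29}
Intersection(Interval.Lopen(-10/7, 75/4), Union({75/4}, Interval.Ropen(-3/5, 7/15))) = Union({75/4}, Interval.Ropen(-3/5, 7/15))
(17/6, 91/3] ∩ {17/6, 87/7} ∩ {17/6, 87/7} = {87/7}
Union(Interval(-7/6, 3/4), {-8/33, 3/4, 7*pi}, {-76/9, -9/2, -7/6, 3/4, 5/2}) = Union({-76/9, -9/2, 5/2, 7*pi}, Interval(-7/6, 3/4))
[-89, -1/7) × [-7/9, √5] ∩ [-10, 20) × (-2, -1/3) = [-10, -1/7) × [-7/9, -1/3)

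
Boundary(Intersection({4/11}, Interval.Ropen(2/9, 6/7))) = {4/11}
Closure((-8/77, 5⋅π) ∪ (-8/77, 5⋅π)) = [-8/77, 5⋅π]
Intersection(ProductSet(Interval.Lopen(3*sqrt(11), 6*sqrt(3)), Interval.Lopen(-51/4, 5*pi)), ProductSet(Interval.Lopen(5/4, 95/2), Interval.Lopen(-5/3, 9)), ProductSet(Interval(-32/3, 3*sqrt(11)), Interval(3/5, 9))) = EmptySet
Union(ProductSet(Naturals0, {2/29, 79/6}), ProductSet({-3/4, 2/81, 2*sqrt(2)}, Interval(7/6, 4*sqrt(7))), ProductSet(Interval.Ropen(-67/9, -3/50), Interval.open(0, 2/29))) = Union(ProductSet({-3/4, 2/81, 2*sqrt(2)}, Interval(7/6, 4*sqrt(7))), ProductSet(Interval.Ropen(-67/9, -3/50), Interval.open(0, 2/29)), ProductSet(Naturals0, {2/29, 79/6}))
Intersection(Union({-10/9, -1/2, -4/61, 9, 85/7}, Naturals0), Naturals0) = Naturals0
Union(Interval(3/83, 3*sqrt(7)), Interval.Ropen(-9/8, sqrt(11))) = Interval(-9/8, 3*sqrt(7))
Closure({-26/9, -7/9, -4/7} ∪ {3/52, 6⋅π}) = {-26/9, -7/9, -4/7, 3/52, 6⋅π}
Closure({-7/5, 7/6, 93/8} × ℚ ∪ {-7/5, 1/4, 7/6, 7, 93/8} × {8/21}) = ({-7/5, 7/6, 93/8} × ℝ) ∪ ({-7/5, 1/4, 7/6, 7, 93/8} × {8/21})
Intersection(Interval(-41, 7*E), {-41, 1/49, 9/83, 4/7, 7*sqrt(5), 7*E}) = {-41, 1/49, 9/83, 4/7, 7*sqrt(5), 7*E}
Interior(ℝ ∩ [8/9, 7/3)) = (8/9, 7/3)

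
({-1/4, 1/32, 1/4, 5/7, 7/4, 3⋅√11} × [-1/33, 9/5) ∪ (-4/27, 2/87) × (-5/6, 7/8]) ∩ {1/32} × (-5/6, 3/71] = {1/32} × [-1/33, 3/71]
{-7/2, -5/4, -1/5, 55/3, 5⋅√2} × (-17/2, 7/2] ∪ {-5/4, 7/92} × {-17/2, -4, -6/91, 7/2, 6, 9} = ({-5/4, 7/92} × {-17/2, -4, -6/91, 7/2, 6, 9}) ∪ ({-7/2, -5/4, -1/5, 55/3, 5⋅√2} × (-17/2, 7/2])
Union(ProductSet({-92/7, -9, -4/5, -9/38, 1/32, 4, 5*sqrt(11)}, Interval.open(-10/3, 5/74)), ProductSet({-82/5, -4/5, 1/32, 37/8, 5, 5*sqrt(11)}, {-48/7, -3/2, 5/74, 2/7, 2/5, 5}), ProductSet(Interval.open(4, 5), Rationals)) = Union(ProductSet({-82/5, -4/5, 1/32, 37/8, 5, 5*sqrt(11)}, {-48/7, -3/2, 5/74, 2/7, 2/5, 5}), ProductSet({-92/7, -9, -4/5, -9/38, 1/32, 4, 5*sqrt(11)}, Interval.open(-10/3, 5/74)), ProductSet(Interval.open(4, 5), Rationals))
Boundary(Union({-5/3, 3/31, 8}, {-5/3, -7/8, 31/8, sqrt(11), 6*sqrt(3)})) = {-5/3, -7/8, 3/31, 31/8, 8, sqrt(11), 6*sqrt(3)}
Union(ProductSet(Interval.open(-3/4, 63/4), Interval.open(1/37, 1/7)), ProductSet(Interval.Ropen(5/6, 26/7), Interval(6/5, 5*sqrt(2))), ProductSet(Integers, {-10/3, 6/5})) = Union(ProductSet(Integers, {-10/3, 6/5}), ProductSet(Interval.open(-3/4, 63/4), Interval.open(1/37, 1/7)), ProductSet(Interval.Ropen(5/6, 26/7), Interval(6/5, 5*sqrt(2))))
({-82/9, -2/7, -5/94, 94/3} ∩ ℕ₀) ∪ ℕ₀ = ℕ₀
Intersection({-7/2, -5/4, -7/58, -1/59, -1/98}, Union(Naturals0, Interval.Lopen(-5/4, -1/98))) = {-7/58, -1/59, -1/98}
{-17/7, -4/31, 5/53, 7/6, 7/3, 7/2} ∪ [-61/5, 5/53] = [-61/5, 5/53] ∪ {7/6, 7/3, 7/2}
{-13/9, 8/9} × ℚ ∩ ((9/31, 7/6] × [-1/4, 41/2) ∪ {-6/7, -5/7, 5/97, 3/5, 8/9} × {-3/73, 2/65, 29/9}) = {8/9} × (ℚ ∩ [-1/4, 41/2))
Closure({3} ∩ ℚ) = {3}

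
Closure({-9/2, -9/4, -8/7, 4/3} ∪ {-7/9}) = {-9/2, -9/4, -8/7, -7/9, 4/3}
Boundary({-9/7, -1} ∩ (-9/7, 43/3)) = {-1}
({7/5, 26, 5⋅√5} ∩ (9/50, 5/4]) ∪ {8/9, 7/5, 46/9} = {8/9, 7/5, 46/9}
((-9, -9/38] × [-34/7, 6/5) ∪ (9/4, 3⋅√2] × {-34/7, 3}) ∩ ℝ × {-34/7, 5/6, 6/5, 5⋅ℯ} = ((-9, -9/38] × {-34/7, 5/6}) ∪ ((9/4, 3⋅√2] × {-34/7})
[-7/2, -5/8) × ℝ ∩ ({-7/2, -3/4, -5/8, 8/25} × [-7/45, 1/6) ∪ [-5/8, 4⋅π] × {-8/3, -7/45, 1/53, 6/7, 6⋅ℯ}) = {-7/2, -3/4} × [-7/45, 1/6)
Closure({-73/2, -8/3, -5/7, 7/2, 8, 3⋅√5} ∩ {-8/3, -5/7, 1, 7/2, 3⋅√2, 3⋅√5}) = {-8/3, -5/7, 7/2, 3⋅√5}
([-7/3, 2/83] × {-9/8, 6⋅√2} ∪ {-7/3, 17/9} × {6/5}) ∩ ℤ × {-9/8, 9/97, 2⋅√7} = {-2, -1, 0} × {-9/8}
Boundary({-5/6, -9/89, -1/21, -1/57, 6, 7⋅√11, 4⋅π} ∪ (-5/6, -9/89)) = {-5/6, -9/89, -1/21, -1/57, 6, 7⋅√11, 4⋅π}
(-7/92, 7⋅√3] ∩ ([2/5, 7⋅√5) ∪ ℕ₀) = {0, 1, …, 12} ∪ [2/5, 7⋅√3]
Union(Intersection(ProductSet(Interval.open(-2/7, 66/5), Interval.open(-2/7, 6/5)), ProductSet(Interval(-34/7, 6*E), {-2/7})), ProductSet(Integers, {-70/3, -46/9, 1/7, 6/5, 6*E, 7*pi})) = ProductSet(Integers, {-70/3, -46/9, 1/7, 6/5, 6*E, 7*pi})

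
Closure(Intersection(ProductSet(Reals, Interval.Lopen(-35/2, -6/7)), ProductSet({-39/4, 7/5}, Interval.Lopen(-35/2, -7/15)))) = ProductSet({-39/4, 7/5}, Interval(-35/2, -6/7))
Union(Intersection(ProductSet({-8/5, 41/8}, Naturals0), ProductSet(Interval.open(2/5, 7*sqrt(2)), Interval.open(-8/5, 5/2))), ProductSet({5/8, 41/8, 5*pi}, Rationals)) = ProductSet({5/8, 41/8, 5*pi}, Rationals)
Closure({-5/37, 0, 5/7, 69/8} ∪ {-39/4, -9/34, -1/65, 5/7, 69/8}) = {-39/4, -9/34, -5/37, -1/65, 0, 5/7, 69/8}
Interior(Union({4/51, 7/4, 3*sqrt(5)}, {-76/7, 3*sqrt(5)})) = EmptySet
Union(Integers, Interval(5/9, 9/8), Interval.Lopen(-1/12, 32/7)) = Union(Integers, Interval.Lopen(-1/12, 32/7))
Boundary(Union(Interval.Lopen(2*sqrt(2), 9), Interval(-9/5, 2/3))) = {-9/5, 2/3, 9, 2*sqrt(2)}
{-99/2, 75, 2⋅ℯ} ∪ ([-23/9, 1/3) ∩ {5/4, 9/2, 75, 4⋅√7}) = {-99/2, 75, 2⋅ℯ}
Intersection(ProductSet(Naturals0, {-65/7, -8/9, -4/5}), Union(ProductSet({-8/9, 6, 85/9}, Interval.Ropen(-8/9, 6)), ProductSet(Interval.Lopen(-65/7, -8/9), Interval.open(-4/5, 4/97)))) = ProductSet({6}, {-8/9, -4/5})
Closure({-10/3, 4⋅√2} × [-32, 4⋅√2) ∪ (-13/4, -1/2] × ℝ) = ([-13/4, -1/2] × ℝ) ∪ ({-10/3, 4⋅√2} × [-32, 4⋅√2])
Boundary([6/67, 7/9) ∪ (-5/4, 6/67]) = {-5/4, 7/9}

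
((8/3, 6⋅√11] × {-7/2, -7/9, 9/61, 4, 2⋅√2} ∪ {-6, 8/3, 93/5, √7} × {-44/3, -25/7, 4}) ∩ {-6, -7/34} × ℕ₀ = {-6} × {4}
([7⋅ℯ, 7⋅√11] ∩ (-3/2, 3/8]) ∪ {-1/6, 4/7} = {-1/6, 4/7}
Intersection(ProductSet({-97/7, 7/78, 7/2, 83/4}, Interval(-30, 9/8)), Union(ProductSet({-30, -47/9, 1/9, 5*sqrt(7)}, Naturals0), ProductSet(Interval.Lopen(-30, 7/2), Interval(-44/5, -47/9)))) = ProductSet({-97/7, 7/78, 7/2}, Interval(-44/5, -47/9))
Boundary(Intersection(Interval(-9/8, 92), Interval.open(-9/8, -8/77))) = {-9/8, -8/77}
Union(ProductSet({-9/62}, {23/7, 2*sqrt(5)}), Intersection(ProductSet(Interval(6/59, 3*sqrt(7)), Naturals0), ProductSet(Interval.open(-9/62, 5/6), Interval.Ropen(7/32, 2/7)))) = ProductSet({-9/62}, {23/7, 2*sqrt(5)})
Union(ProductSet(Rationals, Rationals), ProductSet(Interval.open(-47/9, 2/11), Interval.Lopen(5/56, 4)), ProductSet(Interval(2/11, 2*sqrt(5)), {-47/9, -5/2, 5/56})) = Union(ProductSet(Interval.open(-47/9, 2/11), Interval.Lopen(5/56, 4)), ProductSet(Interval(2/11, 2*sqrt(5)), {-47/9, -5/2, 5/56}), ProductSet(Rationals, Rationals))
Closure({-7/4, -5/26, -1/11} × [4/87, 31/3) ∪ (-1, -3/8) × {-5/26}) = ([-1, -3/8] × {-5/26}) ∪ ({-7/4, -5/26, -1/11} × [4/87, 31/3])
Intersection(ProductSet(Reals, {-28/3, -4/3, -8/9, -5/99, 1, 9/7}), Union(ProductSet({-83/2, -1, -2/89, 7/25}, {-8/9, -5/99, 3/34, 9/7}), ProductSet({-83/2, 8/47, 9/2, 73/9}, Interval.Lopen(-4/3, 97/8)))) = Union(ProductSet({-83/2, -1, -2/89, 7/25}, {-8/9, -5/99, 9/7}), ProductSet({-83/2, 8/47, 9/2, 73/9}, {-8/9, -5/99, 1, 9/7}))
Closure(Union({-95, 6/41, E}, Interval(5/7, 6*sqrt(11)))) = Union({-95, 6/41}, Interval(5/7, 6*sqrt(11)))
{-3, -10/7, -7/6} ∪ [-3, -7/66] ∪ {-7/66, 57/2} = [-3, -7/66] ∪ {57/2}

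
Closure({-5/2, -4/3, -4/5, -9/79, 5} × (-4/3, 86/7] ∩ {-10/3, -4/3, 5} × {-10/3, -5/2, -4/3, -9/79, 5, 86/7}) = {-4/3, 5} × {-9/79, 5, 86/7}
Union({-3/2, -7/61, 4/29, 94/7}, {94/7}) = {-3/2, -7/61, 4/29, 94/7}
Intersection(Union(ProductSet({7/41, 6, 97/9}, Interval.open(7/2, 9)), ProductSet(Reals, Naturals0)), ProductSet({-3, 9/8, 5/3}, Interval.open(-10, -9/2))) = EmptySet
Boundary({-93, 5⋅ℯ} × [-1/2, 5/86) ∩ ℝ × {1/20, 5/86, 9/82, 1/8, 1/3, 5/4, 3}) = {-93, 5⋅ℯ} × {1/20}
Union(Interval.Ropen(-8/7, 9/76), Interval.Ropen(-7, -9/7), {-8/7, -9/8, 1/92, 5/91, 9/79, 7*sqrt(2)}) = Union({7*sqrt(2)}, Interval.Ropen(-7, -9/7), Interval.Ropen(-8/7, 9/76))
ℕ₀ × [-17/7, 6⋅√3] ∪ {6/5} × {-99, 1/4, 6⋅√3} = ({6/5} × {-99, 1/4, 6⋅√3}) ∪ (ℕ₀ × [-17/7, 6⋅√3])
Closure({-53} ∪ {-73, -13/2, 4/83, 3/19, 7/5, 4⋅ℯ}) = {-73, -53, -13/2, 4/83, 3/19, 7/5, 4⋅ℯ}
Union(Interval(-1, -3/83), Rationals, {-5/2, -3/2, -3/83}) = Union(Interval(-1, -3/83), Rationals)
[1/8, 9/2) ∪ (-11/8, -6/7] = (-11/8, -6/7] ∪ [1/8, 9/2)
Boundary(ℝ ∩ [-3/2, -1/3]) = {-3/2, -1/3}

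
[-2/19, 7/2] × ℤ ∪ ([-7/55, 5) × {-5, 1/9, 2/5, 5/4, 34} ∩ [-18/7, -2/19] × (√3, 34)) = [-2/19, 7/2] × ℤ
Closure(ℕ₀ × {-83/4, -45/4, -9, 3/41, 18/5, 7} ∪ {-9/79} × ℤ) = ({-9/79} × ℤ) ∪ (ℕ₀ × {-83/4, -45/4, -9, 3/41, 18/5, 7})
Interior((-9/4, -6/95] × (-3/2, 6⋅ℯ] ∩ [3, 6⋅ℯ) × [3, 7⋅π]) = ∅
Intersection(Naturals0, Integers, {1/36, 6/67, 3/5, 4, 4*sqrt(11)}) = {4}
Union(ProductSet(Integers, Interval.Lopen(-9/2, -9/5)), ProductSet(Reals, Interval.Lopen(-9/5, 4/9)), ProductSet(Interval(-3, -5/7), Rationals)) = Union(ProductSet(Integers, Interval.Lopen(-9/2, -9/5)), ProductSet(Interval(-3, -5/7), Rationals), ProductSet(Reals, Interval.Lopen(-9/5, 4/9)))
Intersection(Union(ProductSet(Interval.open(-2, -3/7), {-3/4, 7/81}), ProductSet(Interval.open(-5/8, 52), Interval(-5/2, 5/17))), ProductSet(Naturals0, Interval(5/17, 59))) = ProductSet(Range(0, 52, 1), {5/17})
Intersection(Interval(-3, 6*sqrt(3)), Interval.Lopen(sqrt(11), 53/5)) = Interval.Lopen(sqrt(11), 6*sqrt(3))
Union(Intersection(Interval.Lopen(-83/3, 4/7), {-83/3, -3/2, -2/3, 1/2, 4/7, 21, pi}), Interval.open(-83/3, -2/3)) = Union({1/2, 4/7}, Interval.Lopen(-83/3, -2/3))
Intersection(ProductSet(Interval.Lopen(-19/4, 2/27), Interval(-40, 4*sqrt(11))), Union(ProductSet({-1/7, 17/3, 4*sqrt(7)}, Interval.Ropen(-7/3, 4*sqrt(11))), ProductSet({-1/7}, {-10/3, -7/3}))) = ProductSet({-1/7}, Union({-10/3}, Interval.Ropen(-7/3, 4*sqrt(11))))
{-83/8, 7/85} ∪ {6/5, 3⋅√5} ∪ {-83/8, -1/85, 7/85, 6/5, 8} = {-83/8, -1/85, 7/85, 6/5, 8, 3⋅√5}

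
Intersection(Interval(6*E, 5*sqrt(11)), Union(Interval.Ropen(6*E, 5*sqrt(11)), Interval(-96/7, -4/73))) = Interval.Ropen(6*E, 5*sqrt(11))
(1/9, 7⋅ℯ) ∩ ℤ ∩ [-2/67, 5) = {1, 2, 3, 4}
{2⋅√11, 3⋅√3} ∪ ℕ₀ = ℕ₀ ∪ {2⋅√11, 3⋅√3}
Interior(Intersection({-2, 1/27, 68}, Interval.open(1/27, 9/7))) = EmptySet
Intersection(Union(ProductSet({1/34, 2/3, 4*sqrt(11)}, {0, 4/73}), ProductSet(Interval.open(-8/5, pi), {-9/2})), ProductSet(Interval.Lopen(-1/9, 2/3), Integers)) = ProductSet({1/34, 2/3}, {0})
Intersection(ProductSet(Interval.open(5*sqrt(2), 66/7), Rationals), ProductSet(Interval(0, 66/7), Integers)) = ProductSet(Interval.open(5*sqrt(2), 66/7), Integers)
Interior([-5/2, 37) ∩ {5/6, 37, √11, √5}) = ∅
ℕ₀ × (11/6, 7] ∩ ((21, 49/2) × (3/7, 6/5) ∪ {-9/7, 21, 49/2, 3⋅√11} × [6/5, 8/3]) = {21} × (11/6, 8/3]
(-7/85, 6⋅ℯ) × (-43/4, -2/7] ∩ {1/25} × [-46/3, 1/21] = {1/25} × (-43/4, -2/7]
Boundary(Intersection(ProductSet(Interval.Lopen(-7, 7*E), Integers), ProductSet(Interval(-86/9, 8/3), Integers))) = ProductSet(Interval(-7, 8/3), Integers)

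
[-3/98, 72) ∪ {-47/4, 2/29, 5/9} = {-47/4} ∪ [-3/98, 72)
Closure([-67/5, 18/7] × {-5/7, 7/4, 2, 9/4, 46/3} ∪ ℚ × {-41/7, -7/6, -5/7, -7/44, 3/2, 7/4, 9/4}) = (ℝ × {-41/7, -7/6, -5/7, -7/44, 3/2, 7/4, 9/4}) ∪ ([-67/5, 18/7] × {-5/7, 7/4, 2, 9/4, 46/3})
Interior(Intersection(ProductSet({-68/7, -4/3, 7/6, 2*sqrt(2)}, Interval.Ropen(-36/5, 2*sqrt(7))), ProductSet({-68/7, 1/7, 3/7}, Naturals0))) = EmptySet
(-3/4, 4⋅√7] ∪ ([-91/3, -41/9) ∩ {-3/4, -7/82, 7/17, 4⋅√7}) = (-3/4, 4⋅√7]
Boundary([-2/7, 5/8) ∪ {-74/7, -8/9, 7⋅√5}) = {-74/7, -8/9, -2/7, 5/8, 7⋅√5}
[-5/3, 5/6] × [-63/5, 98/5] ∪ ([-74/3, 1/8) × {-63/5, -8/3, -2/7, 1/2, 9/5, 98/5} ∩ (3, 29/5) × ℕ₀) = [-5/3, 5/6] × [-63/5, 98/5]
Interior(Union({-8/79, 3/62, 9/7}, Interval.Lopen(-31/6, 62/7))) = Interval.open(-31/6, 62/7)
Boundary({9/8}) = {9/8}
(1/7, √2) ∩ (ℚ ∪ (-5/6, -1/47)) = ℚ ∩ (1/7, √2)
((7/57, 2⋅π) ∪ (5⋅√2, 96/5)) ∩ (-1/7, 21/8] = (7/57, 21/8]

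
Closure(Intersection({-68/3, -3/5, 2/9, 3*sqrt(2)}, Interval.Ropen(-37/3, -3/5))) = EmptySet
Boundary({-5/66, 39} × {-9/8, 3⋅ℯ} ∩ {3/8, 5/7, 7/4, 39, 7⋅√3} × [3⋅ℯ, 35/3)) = {39} × {3⋅ℯ}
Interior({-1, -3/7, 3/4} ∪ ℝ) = ℝ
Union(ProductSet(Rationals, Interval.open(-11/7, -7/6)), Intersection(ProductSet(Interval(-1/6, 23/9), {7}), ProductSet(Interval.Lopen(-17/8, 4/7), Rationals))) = Union(ProductSet(Interval(-1/6, 4/7), {7}), ProductSet(Rationals, Interval.open(-11/7, -7/6)))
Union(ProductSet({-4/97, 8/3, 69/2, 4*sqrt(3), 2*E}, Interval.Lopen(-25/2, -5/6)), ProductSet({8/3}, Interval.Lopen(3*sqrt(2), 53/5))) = Union(ProductSet({8/3}, Interval.Lopen(3*sqrt(2), 53/5)), ProductSet({-4/97, 8/3, 69/2, 4*sqrt(3), 2*E}, Interval.Lopen(-25/2, -5/6)))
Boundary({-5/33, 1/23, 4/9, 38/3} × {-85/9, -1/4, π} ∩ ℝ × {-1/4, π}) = {-5/33, 1/23, 4/9, 38/3} × {-1/4, π}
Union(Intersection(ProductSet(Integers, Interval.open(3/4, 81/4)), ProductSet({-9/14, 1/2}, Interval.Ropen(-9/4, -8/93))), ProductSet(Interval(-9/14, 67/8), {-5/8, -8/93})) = ProductSet(Interval(-9/14, 67/8), {-5/8, -8/93})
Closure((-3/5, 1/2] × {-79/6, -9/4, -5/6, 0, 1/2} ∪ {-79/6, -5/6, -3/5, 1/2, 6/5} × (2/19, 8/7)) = ({-79/6, -5/6, -3/5, 1/2, 6/5} × [2/19, 8/7]) ∪ ([-3/5, 1/2] × {-79/6, -9/4, -5/6, 0, 1/2})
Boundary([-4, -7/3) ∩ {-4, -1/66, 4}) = {-4}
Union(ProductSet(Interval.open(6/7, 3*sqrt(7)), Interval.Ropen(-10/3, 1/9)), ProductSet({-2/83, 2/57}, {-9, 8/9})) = Union(ProductSet({-2/83, 2/57}, {-9, 8/9}), ProductSet(Interval.open(6/7, 3*sqrt(7)), Interval.Ropen(-10/3, 1/9)))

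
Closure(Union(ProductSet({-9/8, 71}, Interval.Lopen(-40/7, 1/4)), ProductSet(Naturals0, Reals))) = Union(ProductSet({-9/8, 71}, Interval(-40/7, 1/4)), ProductSet(Naturals0, Reals))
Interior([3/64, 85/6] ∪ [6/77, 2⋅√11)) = (3/64, 85/6)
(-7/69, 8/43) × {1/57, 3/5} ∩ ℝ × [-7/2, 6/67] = (-7/69, 8/43) × {1/57}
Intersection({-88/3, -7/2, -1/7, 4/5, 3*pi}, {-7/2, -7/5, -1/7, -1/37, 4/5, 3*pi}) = {-7/2, -1/7, 4/5, 3*pi}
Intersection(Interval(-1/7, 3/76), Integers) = Range(0, 1, 1)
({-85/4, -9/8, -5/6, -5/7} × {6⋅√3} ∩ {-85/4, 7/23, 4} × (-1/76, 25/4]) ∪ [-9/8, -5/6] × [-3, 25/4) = [-9/8, -5/6] × [-3, 25/4)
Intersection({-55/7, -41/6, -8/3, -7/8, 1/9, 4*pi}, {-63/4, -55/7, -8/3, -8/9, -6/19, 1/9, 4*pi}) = {-55/7, -8/3, 1/9, 4*pi}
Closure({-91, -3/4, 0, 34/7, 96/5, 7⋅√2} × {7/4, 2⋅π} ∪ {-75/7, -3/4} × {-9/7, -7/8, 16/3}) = ({-75/7, -3/4} × {-9/7, -7/8, 16/3}) ∪ ({-91, -3/4, 0, 34/7, 96/5, 7⋅√2} × {7/4, 2⋅π})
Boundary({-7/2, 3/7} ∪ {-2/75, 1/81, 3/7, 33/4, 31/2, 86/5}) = {-7/2, -2/75, 1/81, 3/7, 33/4, 31/2, 86/5}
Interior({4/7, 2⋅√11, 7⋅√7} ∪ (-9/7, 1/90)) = (-9/7, 1/90)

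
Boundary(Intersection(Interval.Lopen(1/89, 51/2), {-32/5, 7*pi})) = {7*pi}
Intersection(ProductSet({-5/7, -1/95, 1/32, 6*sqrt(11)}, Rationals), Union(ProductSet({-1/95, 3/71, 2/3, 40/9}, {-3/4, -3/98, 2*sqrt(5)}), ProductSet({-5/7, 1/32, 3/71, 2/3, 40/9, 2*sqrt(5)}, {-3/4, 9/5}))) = Union(ProductSet({-1/95}, {-3/4, -3/98}), ProductSet({-5/7, 1/32}, {-3/4, 9/5}))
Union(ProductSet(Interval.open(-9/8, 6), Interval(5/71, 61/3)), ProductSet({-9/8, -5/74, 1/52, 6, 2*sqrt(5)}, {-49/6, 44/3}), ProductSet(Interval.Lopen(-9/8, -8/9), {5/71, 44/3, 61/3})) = Union(ProductSet({-9/8, -5/74, 1/52, 6, 2*sqrt(5)}, {-49/6, 44/3}), ProductSet(Interval.open(-9/8, 6), Interval(5/71, 61/3)))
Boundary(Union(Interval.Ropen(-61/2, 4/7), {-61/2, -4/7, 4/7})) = {-61/2, 4/7}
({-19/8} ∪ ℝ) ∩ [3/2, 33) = [3/2, 33)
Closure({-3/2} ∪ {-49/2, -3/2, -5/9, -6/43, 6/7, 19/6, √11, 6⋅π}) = {-49/2, -3/2, -5/9, -6/43, 6/7, 19/6, √11, 6⋅π}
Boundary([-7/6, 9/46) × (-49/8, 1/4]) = ({-7/6, 9/46} × [-49/8, 1/4]) ∪ ([-7/6, 9/46] × {-49/8, 1/4})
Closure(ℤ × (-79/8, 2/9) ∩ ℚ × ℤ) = ℤ × {-9, -8, …, 0}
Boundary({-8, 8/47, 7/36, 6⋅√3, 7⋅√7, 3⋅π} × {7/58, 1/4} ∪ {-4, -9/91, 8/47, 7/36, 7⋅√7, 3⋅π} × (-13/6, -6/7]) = ({-4, -9/91, 8/47, 7/36, 7⋅√7, 3⋅π} × [-13/6, -6/7]) ∪ ({-8, 8/47, 7/36, 6⋅√3, 7⋅√7, 3⋅π} × {7/58, 1/4})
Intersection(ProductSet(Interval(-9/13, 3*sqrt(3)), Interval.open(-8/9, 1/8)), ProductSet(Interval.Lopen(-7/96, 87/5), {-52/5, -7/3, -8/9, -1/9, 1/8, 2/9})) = ProductSet(Interval.Lopen(-7/96, 3*sqrt(3)), {-1/9})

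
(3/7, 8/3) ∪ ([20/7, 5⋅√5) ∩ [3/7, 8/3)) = (3/7, 8/3)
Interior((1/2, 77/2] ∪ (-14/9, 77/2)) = (-14/9, 77/2)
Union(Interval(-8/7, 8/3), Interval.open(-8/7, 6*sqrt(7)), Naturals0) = Union(Interval.Ropen(-8/7, 6*sqrt(7)), Naturals0)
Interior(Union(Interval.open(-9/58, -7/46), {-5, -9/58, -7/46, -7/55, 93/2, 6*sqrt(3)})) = Interval.open(-9/58, -7/46)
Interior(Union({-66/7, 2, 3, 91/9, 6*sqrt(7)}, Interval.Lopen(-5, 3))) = Interval.open(-5, 3)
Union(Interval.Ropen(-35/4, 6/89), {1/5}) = Union({1/5}, Interval.Ropen(-35/4, 6/89))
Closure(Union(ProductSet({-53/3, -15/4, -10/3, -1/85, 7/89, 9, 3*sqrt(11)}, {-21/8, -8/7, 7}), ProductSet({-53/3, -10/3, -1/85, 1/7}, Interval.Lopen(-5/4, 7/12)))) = Union(ProductSet({-53/3, -10/3, -1/85, 1/7}, Interval(-5/4, 7/12)), ProductSet({-53/3, -15/4, -10/3, -1/85, 7/89, 9, 3*sqrt(11)}, {-21/8, -8/7, 7}))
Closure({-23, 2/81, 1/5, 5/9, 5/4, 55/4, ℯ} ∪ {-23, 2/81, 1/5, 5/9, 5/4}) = {-23, 2/81, 1/5, 5/9, 5/4, 55/4, ℯ}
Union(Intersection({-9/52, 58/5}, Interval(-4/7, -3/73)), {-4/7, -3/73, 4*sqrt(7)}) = {-4/7, -9/52, -3/73, 4*sqrt(7)}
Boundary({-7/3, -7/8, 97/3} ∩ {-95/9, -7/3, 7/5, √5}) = {-7/3}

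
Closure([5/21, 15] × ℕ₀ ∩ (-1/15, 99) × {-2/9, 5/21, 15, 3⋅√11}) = [5/21, 15] × {15}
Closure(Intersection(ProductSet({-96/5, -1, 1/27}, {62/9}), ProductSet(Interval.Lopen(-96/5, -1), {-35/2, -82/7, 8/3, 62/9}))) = ProductSet({-1}, {62/9})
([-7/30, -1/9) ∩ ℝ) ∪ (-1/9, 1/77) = [-7/30, -1/9) ∪ (-1/9, 1/77)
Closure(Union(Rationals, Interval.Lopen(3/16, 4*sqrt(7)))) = Union(Interval(-oo, oo), Rationals)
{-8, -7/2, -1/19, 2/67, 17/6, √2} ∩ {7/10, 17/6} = {17/6}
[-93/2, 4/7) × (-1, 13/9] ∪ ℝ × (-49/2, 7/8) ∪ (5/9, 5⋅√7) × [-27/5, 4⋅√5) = (ℝ × (-49/2, 7/8)) ∪ ([-93/2, 4/7) × (-1, 13/9]) ∪ ((5/9, 5⋅√7) × [-27/5, 4⋅√5))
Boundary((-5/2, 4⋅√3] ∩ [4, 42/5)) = {4, 4⋅√3}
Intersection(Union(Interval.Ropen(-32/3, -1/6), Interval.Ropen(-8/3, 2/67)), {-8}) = {-8}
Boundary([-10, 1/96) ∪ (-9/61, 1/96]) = {-10, 1/96}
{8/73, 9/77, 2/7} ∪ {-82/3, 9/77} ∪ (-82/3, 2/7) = [-82/3, 2/7]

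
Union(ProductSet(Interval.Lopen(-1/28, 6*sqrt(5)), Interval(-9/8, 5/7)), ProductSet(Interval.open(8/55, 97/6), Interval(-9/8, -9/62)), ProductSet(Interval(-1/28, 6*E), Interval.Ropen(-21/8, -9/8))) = Union(ProductSet(Interval.Lopen(-1/28, 6*sqrt(5)), Interval(-9/8, 5/7)), ProductSet(Interval(-1/28, 6*E), Interval.Ropen(-21/8, -9/8)), ProductSet(Interval.open(8/55, 97/6), Interval(-9/8, -9/62)))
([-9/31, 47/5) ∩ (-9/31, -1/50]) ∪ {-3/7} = {-3/7} ∪ (-9/31, -1/50]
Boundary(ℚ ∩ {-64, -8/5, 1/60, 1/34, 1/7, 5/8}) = {-64, -8/5, 1/60, 1/34, 1/7, 5/8}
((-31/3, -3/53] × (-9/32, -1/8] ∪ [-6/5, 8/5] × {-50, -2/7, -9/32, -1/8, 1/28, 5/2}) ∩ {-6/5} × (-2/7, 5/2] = {-6/5} × ([-9/32, -1/8] ∪ {1/28, 5/2})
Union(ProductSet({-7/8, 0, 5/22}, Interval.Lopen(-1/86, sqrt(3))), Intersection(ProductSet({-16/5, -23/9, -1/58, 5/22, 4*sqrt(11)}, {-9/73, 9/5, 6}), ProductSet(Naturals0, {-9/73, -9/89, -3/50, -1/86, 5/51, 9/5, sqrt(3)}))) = ProductSet({-7/8, 0, 5/22}, Interval.Lopen(-1/86, sqrt(3)))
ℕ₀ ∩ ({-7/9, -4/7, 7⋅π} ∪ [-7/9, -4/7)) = ∅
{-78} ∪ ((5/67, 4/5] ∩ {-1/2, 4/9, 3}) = {-78, 4/9}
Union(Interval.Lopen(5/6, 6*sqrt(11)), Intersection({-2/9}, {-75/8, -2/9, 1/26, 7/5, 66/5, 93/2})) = Union({-2/9}, Interval.Lopen(5/6, 6*sqrt(11)))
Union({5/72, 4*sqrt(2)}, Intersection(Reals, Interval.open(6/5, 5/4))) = Union({5/72, 4*sqrt(2)}, Interval.open(6/5, 5/4))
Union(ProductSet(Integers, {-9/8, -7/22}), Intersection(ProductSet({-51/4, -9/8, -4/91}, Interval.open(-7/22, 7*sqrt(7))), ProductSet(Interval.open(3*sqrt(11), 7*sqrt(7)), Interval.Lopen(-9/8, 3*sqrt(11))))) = ProductSet(Integers, {-9/8, -7/22})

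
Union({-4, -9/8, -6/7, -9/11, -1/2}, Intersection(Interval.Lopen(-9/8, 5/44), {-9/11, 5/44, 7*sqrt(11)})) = {-4, -9/8, -6/7, -9/11, -1/2, 5/44}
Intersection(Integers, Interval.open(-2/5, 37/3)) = Range(0, 13, 1)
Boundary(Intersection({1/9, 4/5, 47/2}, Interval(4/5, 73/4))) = {4/5}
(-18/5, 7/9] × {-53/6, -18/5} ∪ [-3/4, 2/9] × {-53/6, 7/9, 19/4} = ((-18/5, 7/9] × {-53/6, -18/5}) ∪ ([-3/4, 2/9] × {-53/6, 7/9, 19/4})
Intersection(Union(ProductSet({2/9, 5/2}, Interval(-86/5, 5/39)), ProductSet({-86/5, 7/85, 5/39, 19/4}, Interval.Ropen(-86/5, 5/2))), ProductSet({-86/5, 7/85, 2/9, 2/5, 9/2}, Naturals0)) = Union(ProductSet({2/9}, Range(0, 1, 1)), ProductSet({-86/5, 7/85}, Range(0, 3, 1)))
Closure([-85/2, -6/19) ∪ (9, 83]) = [-85/2, -6/19] ∪ [9, 83]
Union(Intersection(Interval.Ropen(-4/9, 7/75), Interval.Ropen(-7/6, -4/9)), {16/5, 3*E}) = {16/5, 3*E}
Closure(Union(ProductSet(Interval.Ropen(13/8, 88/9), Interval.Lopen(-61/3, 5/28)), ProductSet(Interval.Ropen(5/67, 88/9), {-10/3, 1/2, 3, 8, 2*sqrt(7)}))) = Union(ProductSet({13/8, 88/9}, Interval(-61/3, 5/28)), ProductSet(Interval(5/67, 88/9), {-10/3, 1/2, 3, 8, 2*sqrt(7)}), ProductSet(Interval(13/8, 88/9), {-61/3, 5/28}), ProductSet(Interval.Ropen(13/8, 88/9), Interval.Lopen(-61/3, 5/28)))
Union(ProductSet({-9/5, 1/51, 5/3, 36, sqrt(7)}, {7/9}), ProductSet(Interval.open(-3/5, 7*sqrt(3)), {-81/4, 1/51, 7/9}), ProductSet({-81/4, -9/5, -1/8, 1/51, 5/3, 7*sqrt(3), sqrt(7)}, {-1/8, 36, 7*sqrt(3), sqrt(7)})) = Union(ProductSet({-9/5, 1/51, 5/3, 36, sqrt(7)}, {7/9}), ProductSet({-81/4, -9/5, -1/8, 1/51, 5/3, 7*sqrt(3), sqrt(7)}, {-1/8, 36, 7*sqrt(3), sqrt(7)}), ProductSet(Interval.open(-3/5, 7*sqrt(3)), {-81/4, 1/51, 7/9}))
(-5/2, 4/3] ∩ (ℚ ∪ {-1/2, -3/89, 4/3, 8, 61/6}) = ℚ ∩ (-5/2, 4/3]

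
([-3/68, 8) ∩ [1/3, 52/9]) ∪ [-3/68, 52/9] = [-3/68, 52/9]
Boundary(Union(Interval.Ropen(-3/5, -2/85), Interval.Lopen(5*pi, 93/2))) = {-3/5, -2/85, 93/2, 5*pi}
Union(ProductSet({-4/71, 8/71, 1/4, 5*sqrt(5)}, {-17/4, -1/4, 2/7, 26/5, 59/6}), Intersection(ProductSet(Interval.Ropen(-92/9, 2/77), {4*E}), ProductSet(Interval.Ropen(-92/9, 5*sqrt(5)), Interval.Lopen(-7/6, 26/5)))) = ProductSet({-4/71, 8/71, 1/4, 5*sqrt(5)}, {-17/4, -1/4, 2/7, 26/5, 59/6})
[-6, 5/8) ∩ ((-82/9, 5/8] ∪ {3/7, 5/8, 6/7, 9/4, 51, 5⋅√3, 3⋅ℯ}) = [-6, 5/8)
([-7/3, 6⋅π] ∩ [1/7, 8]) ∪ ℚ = ℚ ∪ [1/7, 8]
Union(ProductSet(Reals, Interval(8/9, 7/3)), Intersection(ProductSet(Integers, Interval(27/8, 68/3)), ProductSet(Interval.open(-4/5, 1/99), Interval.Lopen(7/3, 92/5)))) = Union(ProductSet(Range(0, 1, 1), Interval(27/8, 92/5)), ProductSet(Reals, Interval(8/9, 7/3)))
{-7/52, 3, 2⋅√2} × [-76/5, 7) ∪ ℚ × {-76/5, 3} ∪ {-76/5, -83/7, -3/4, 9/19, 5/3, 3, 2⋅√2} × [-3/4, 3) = (ℚ × {-76/5, 3}) ∪ ({-7/52, 3, 2⋅√2} × [-76/5, 7)) ∪ ({-76/5, -83/7, -3/4, 9/19, 5/3, 3, 2⋅√2} × [-3/4, 3))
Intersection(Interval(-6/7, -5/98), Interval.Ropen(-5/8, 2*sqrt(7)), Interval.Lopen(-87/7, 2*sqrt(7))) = Interval(-5/8, -5/98)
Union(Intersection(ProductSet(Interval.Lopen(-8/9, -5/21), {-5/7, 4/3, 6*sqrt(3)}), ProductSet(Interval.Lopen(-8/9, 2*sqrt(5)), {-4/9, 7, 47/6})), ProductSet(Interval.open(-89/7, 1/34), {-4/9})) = ProductSet(Interval.open(-89/7, 1/34), {-4/9})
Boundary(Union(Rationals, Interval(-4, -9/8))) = Union(Interval(-oo, -4), Interval(-9/8, oo))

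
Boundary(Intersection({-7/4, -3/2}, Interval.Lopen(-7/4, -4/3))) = {-3/2}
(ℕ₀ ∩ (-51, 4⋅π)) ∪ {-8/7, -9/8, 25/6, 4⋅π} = {-8/7, -9/8, 25/6, 4⋅π} ∪ {0, 1, …, 12}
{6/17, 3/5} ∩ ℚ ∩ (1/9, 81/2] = {6/17, 3/5}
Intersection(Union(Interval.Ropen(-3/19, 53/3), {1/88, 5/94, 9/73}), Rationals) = Intersection(Interval.Ropen(-3/19, 53/3), Rationals)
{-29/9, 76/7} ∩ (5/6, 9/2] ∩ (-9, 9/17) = ∅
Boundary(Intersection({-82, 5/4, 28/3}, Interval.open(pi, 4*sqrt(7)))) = {28/3}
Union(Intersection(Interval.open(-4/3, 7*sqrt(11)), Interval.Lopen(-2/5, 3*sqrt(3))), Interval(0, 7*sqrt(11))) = Interval.Lopen(-2/5, 7*sqrt(11))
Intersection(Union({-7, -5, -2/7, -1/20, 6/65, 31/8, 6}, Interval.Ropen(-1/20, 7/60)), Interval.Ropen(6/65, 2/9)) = Interval.Ropen(6/65, 7/60)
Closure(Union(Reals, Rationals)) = Reals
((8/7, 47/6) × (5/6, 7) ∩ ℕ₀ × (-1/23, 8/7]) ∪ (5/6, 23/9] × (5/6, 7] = ({2, 3, …, 7} × (5/6, 8/7]) ∪ ((5/6, 23/9] × (5/6, 7])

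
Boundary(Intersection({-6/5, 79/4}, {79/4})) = {79/4}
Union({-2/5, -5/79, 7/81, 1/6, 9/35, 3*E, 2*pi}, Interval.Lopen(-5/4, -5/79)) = Union({7/81, 1/6, 9/35, 3*E, 2*pi}, Interval.Lopen(-5/4, -5/79))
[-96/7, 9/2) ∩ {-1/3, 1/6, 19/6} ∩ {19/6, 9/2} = {19/6}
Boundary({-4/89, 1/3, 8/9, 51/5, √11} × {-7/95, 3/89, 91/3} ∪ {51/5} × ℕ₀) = ({51/5} × ℕ₀) ∪ ({-4/89, 1/3, 8/9, 51/5, √11} × {-7/95, 3/89, 91/3})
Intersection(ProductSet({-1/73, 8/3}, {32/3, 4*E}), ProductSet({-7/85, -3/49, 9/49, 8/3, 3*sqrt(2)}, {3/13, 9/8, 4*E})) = ProductSet({8/3}, {4*E})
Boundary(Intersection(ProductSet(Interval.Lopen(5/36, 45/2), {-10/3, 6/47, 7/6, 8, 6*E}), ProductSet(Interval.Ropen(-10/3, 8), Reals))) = ProductSet(Interval(5/36, 8), {-10/3, 6/47, 7/6, 8, 6*E})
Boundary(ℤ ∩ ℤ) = ℤ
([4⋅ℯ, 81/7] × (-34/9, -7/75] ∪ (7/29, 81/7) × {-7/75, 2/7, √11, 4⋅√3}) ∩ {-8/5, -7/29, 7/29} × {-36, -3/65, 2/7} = ∅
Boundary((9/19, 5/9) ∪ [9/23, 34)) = {9/23, 34}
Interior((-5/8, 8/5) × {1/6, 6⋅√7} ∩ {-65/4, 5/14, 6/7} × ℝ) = ∅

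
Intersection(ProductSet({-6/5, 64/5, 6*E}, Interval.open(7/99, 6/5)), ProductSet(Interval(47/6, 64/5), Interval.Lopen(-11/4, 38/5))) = ProductSet({64/5}, Interval.open(7/99, 6/5))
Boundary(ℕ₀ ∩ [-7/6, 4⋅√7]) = {0, 1, …, 10}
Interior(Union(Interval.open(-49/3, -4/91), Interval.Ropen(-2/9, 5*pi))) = Interval.open(-49/3, 5*pi)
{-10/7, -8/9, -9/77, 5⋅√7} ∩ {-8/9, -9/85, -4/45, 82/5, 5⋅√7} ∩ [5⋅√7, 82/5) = {5⋅√7}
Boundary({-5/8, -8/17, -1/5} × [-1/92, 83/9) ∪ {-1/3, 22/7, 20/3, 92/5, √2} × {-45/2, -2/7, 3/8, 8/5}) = ({-5/8, -8/17, -1/5} × [-1/92, 83/9]) ∪ ({-1/3, 22/7, 20/3, 92/5, √2} × {-45/2, -2/7, 3/8, 8/5})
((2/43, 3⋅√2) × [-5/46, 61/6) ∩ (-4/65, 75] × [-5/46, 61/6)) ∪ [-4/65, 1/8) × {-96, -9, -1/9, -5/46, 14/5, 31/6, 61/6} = ([-4/65, 1/8) × {-96, -9, -1/9, -5/46, 14/5, 31/6, 61/6}) ∪ ((2/43, 3⋅√2) × [-5/46, 61/6))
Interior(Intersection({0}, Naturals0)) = EmptySet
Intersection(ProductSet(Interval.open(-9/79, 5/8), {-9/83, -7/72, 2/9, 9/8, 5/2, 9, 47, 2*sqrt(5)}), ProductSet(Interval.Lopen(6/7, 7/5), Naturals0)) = EmptySet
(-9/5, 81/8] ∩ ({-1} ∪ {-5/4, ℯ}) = {-5/4, -1, ℯ}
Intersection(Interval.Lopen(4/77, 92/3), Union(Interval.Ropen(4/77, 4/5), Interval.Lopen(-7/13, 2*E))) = Interval.Lopen(4/77, 2*E)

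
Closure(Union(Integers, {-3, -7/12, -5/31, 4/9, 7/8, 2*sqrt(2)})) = Union({-7/12, -5/31, 4/9, 7/8, 2*sqrt(2)}, Integers)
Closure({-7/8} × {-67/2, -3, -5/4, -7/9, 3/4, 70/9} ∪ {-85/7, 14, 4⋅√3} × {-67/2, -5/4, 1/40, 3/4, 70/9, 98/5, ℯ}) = ({-7/8} × {-67/2, -3, -5/4, -7/9, 3/4, 70/9}) ∪ ({-85/7, 14, 4⋅√3} × {-67/2, -5/4, 1/40, 3/4, 70/9, 98/5, ℯ})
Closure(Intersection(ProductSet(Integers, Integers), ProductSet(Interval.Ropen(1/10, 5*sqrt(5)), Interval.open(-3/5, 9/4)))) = ProductSet(Range(1, 12, 1), Range(0, 3, 1))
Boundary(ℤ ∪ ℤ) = ℤ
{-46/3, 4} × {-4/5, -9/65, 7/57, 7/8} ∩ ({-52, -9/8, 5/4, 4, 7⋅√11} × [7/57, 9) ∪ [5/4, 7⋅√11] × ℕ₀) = {4} × {7/57, 7/8}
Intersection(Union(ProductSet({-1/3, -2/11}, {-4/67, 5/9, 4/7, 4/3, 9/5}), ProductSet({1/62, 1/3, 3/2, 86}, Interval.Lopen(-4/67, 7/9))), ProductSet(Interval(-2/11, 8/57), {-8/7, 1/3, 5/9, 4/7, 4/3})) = Union(ProductSet({-2/11}, {5/9, 4/7, 4/3}), ProductSet({1/62}, {1/3, 5/9, 4/7}))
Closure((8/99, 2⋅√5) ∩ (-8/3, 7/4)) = [8/99, 7/4]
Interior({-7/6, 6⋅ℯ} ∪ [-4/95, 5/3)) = (-4/95, 5/3)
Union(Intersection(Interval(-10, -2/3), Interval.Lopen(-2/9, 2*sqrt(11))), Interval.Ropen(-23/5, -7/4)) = Interval.Ropen(-23/5, -7/4)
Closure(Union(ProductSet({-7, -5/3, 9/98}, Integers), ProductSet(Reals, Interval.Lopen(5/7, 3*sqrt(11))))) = Union(ProductSet({-7, -5/3, 9/98}, Integers), ProductSet(Reals, Interval(5/7, 3*sqrt(11))))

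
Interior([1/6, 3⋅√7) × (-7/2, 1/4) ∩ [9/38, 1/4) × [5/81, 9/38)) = (9/38, 1/4) × (5/81, 9/38)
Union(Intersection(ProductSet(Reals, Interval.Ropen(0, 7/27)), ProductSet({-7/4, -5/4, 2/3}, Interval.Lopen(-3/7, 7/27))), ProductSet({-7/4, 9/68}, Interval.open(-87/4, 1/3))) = Union(ProductSet({-7/4, 9/68}, Interval.open(-87/4, 1/3)), ProductSet({-7/4, -5/4, 2/3}, Interval.Ropen(0, 7/27)))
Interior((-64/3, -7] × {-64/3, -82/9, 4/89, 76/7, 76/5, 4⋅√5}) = ∅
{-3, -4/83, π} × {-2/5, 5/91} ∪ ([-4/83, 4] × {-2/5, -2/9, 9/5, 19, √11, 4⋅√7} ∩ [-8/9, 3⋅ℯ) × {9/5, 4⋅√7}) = ({-3, -4/83, π} × {-2/5, 5/91}) ∪ ([-4/83, 4] × {9/5, 4⋅√7})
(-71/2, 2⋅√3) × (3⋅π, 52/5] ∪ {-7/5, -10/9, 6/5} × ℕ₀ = ({-7/5, -10/9, 6/5} × ℕ₀) ∪ ((-71/2, 2⋅√3) × (3⋅π, 52/5])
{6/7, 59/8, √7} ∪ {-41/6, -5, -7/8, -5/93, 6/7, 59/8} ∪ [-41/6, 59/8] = [-41/6, 59/8]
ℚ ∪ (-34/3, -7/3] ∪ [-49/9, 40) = ℚ ∪ [-34/3, 40]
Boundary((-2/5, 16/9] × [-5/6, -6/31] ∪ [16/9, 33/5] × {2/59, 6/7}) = ({-2/5, 16/9} × [-5/6, -6/31]) ∪ ([-2/5, 16/9] × {-5/6, -6/31}) ∪ ([16/9, 33/5] × {2/59, 6/7})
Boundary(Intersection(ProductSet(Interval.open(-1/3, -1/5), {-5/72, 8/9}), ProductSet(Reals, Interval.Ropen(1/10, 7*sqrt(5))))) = ProductSet(Interval(-1/3, -1/5), {8/9})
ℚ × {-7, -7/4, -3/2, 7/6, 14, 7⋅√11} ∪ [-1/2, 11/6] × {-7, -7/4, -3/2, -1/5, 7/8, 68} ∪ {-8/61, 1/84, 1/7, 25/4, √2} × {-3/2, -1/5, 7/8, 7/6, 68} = ([-1/2, 11/6] × {-7, -7/4, -3/2, -1/5, 7/8, 68}) ∪ (ℚ × {-7, -7/4, -3/2, 7/6, 14, 7⋅√11}) ∪ ({-8/61, 1/84, 1/7, 25/4, √2} × {-3/2, -1/5, 7/8, 7/6, 68})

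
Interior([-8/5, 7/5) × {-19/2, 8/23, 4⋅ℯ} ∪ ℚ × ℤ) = ∅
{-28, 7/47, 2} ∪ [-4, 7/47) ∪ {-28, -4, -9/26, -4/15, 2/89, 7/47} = {-28, 2} ∪ [-4, 7/47]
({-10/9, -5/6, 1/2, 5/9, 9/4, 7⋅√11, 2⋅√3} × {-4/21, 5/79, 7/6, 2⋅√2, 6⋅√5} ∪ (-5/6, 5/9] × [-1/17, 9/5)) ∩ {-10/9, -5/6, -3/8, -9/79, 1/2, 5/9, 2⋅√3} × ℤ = {-3/8, -9/79, 1/2, 5/9} × {0, 1}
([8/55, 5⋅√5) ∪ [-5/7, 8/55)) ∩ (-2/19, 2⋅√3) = (-2/19, 2⋅√3)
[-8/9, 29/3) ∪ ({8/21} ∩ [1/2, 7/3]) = [-8/9, 29/3)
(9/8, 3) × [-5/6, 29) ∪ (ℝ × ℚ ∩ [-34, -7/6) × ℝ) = ([-34, -7/6) × ℚ) ∪ ((9/8, 3) × [-5/6, 29))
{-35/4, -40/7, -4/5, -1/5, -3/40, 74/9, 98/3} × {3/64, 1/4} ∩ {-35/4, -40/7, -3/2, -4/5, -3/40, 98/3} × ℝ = {-35/4, -40/7, -4/5, -3/40, 98/3} × {3/64, 1/4}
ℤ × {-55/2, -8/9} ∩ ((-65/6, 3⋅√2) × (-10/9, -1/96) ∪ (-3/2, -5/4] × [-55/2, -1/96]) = {-10, -9, …, 4} × {-8/9}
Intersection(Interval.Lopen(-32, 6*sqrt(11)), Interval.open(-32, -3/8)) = Interval.open(-32, -3/8)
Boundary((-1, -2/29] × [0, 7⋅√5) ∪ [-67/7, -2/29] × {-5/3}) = ([-67/7, -2/29] × {-5/3}) ∪ ({-1, -2/29} × [0, 7⋅√5]) ∪ ([-1, -2/29] × {0, 7⋅√5})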